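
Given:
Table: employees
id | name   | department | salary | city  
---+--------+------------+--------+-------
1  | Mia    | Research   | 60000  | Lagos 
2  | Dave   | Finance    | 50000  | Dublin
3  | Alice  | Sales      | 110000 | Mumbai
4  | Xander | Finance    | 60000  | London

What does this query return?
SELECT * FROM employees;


SELECT * returns all 4 rows with all columns

4 rows:
1, Mia, Research, 60000, Lagos
2, Dave, Finance, 50000, Dublin
3, Alice, Sales, 110000, Mumbai
4, Xander, Finance, 60000, London


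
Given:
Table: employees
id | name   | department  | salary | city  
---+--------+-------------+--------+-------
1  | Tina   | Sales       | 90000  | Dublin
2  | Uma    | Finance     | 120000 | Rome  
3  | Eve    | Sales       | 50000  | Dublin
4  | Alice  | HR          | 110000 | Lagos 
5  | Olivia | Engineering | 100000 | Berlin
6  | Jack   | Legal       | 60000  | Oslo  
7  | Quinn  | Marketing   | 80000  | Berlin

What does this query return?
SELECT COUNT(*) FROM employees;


COUNT(*) counts all rows

7


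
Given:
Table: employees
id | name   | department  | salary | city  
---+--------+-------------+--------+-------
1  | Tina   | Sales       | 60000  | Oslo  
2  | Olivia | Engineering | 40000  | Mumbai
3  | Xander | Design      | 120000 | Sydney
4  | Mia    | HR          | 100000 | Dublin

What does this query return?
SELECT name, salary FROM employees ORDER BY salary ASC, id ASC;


Sorting by salary ASC, then id ASC for ties

4 rows:
Olivia, 40000
Tina, 60000
Mia, 100000
Xander, 120000


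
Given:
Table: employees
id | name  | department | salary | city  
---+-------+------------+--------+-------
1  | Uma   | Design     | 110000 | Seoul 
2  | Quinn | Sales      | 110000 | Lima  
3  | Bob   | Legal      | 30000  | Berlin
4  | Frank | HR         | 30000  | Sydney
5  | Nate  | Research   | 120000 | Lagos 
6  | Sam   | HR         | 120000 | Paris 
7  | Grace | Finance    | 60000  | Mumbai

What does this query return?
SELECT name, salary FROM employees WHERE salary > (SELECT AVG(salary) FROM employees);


Subquery: AVG(salary) = 82857.14
Filtering: salary > 82857.14
  Uma (110000) -> MATCH
  Quinn (110000) -> MATCH
  Nate (120000) -> MATCH
  Sam (120000) -> MATCH


4 rows:
Uma, 110000
Quinn, 110000
Nate, 120000
Sam, 120000


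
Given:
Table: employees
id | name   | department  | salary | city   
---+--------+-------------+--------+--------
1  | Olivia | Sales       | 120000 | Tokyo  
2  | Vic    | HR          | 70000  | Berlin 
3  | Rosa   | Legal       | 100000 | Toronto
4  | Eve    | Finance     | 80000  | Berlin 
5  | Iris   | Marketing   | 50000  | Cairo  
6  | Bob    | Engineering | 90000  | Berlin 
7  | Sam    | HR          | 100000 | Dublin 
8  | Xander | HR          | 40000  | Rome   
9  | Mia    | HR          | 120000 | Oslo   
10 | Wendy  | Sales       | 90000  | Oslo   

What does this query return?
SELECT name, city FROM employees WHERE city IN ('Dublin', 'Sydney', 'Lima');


Filtering: city IN ('Dublin', 'Sydney', 'Lima')
Matching: 1 rows

1 rows:
Sam, Dublin


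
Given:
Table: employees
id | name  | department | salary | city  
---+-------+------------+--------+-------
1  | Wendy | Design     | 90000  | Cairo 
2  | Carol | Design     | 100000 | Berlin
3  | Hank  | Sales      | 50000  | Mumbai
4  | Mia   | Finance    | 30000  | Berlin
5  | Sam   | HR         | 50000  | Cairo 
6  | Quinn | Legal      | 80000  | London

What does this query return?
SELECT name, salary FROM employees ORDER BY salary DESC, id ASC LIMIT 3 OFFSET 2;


Sort by salary DESC (id ASC tiebreak), then skip 2 and take 3
Rows 3 through 5

3 rows:
Quinn, 80000
Hank, 50000
Sam, 50000


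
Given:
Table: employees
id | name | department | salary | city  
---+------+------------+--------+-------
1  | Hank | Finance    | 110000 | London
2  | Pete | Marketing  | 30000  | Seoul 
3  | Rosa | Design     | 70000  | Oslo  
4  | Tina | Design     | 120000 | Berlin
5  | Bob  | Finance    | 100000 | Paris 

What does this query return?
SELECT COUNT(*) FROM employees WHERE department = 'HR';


Counting rows where department = 'HR'


0


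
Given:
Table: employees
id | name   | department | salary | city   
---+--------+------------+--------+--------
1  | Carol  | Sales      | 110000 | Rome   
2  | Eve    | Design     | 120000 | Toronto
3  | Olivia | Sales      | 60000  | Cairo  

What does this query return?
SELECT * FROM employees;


SELECT * returns all 3 rows with all columns

3 rows:
1, Carol, Sales, 110000, Rome
2, Eve, Design, 120000, Toronto
3, Olivia, Sales, 60000, Cairo


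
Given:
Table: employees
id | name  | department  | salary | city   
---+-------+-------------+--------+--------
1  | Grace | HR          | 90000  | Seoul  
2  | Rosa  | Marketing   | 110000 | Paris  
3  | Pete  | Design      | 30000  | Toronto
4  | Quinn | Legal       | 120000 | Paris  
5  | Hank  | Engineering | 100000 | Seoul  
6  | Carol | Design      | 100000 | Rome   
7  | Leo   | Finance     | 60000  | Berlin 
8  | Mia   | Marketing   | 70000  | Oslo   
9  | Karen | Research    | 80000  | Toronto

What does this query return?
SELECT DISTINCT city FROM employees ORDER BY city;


All 'city' values (row order): Seoul, Paris, Toronto, Paris, Seoul, Rome, Berlin, Oslo, Toronto
Removing duplicates leaves 6 unique value(s).

6 values:
Berlin
Oslo
Paris
Rome
Seoul
Toronto


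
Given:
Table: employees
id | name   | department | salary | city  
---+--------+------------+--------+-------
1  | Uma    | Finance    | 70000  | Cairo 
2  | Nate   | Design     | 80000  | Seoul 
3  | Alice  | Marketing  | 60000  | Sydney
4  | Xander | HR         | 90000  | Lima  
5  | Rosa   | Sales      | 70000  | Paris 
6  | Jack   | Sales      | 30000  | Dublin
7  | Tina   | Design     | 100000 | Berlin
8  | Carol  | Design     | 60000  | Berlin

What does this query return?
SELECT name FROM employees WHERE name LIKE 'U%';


LIKE 'U%' matches names starting with 'U'
Matching: 1

1 rows:
Uma


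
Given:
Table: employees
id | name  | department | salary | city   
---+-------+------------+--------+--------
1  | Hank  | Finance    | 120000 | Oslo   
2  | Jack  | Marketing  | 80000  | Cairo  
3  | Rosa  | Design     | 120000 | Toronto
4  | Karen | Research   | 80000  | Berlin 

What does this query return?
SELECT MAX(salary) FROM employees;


Salaries: 120000, 80000, 120000, 80000
MAX = 120000

120000


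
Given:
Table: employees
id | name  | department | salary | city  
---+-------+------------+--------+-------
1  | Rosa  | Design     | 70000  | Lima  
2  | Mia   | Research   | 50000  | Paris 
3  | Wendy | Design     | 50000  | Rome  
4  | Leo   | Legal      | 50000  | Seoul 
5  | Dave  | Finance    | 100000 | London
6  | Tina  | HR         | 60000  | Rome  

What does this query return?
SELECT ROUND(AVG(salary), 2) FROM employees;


SUM(salary) = 380000
COUNT = 6
ROUND(AVG, 2) = ROUND(380000 / 6, 2) = 63333.33

63333.33


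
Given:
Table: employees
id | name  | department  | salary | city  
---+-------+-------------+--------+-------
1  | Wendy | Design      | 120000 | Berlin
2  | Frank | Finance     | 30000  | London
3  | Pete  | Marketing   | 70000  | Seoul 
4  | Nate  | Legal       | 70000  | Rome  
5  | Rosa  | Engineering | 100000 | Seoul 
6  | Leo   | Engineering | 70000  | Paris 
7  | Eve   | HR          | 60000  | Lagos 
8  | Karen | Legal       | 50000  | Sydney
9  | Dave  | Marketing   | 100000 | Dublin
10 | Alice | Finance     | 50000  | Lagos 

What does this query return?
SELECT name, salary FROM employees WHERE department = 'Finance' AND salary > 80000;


Filtering: department = 'Finance' AND salary > 80000
Matching: 0 rows

Empty result set (0 rows)


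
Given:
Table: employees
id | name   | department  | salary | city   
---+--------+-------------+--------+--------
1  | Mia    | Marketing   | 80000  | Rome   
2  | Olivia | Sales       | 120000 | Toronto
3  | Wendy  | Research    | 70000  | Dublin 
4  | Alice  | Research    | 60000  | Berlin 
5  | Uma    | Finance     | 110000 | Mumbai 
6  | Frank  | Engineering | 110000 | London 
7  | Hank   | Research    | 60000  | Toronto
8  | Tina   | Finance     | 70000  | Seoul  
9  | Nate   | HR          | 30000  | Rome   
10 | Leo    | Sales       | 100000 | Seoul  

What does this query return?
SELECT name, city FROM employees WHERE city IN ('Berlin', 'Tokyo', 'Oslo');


Filtering: city IN ('Berlin', 'Tokyo', 'Oslo')
Matching: 1 rows

1 rows:
Alice, Berlin


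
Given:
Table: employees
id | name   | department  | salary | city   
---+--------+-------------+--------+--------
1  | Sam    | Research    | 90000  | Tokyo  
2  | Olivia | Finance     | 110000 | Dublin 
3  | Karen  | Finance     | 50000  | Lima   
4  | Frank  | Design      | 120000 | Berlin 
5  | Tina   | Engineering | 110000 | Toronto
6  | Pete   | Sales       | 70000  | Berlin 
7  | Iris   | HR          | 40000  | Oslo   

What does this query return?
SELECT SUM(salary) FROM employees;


SUM(salary) = 90000 + 110000 + 50000 + 120000 + 110000 + 70000 + 40000 = 590000

590000


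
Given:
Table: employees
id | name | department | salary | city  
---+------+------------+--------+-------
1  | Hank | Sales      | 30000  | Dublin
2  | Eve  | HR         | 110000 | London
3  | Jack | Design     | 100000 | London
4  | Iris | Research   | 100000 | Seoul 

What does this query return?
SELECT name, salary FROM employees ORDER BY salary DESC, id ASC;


Sorting by salary DESC, then id ASC for ties

4 rows:
Eve, 110000
Jack, 100000
Iris, 100000
Hank, 30000


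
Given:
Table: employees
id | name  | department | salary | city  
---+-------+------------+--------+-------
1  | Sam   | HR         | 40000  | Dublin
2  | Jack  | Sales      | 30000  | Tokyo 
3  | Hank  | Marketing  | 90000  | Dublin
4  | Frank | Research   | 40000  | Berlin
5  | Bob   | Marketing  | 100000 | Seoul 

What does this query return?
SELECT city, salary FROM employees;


Projecting columns: city, salary

5 rows:
Dublin, 40000
Tokyo, 30000
Dublin, 90000
Berlin, 40000
Seoul, 100000


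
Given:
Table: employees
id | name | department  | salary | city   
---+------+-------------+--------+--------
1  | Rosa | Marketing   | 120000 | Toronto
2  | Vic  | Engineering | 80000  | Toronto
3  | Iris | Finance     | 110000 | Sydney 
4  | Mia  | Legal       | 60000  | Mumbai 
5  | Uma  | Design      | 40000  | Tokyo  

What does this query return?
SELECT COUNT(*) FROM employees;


COUNT(*) counts all rows

5


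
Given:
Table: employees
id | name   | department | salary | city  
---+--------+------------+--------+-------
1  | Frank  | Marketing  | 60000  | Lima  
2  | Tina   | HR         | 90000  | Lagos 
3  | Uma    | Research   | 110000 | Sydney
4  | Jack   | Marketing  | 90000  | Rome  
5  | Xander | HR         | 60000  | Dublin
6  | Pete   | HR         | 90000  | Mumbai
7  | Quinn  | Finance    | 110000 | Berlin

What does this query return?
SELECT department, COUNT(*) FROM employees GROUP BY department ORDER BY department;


Assigning each row to its department group:
  Frank -> Marketing
  Tina -> HR
  Uma -> Research
  Jack -> Marketing
  Xander -> HR
  Pete -> HR
  Quinn -> Finance


4 groups:
Finance, 1
HR, 3
Marketing, 2
Research, 1


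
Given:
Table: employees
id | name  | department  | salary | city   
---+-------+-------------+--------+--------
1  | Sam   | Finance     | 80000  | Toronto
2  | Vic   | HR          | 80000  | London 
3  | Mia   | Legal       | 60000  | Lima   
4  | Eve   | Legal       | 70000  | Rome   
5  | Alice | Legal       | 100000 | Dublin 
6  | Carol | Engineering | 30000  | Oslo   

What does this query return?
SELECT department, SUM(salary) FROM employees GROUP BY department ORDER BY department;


Summing salary within each department:
  Engineering: 30000 = 30000
  Finance: 80000 = 80000
  HR: 80000 = 80000
  Legal: 60000 + 70000 + 100000 = 230000


4 groups:
Engineering, 30000
Finance, 80000
HR, 80000
Legal, 230000


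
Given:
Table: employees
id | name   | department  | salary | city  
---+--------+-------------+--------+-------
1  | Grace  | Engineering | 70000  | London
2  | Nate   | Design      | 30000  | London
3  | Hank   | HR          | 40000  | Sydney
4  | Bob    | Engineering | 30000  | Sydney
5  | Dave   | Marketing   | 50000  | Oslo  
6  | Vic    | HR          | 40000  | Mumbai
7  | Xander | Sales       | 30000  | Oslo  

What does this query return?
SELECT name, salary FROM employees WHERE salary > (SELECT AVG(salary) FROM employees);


Subquery: AVG(salary) = 41428.57
Filtering: salary > 41428.57
  Grace (70000) -> MATCH
  Dave (50000) -> MATCH


2 rows:
Grace, 70000
Dave, 50000


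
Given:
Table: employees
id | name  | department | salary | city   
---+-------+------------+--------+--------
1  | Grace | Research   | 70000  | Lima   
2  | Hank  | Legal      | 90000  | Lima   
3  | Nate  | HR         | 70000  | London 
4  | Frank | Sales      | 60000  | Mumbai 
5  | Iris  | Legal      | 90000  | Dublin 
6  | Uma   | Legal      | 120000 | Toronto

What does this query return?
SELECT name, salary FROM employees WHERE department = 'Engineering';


Filtering: department = 'Engineering'
Matching rows: 0

Empty result set (0 rows)


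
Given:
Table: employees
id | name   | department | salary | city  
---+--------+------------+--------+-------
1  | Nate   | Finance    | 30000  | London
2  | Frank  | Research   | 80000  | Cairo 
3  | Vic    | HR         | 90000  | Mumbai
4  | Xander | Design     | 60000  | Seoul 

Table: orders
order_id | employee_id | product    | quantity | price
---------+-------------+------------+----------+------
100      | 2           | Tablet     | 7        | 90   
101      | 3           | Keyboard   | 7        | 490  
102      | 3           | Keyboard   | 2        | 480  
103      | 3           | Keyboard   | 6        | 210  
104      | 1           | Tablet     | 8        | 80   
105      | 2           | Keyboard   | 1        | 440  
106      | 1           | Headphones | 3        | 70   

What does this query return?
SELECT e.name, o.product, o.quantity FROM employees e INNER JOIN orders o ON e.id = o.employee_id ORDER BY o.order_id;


Joining employees.id = orders.employee_id:
  employee Frank (id=2) -> order Tablet
  employee Vic (id=3) -> order Keyboard
  employee Vic (id=3) -> order Keyboard
  employee Vic (id=3) -> order Keyboard
  employee Nate (id=1) -> order Tablet
  employee Frank (id=2) -> order Keyboard
  employee Nate (id=1) -> order Headphones


7 rows:
Frank, Tablet, 7
Vic, Keyboard, 7
Vic, Keyboard, 2
Vic, Keyboard, 6
Nate, Tablet, 8
Frank, Keyboard, 1
Nate, Headphones, 3


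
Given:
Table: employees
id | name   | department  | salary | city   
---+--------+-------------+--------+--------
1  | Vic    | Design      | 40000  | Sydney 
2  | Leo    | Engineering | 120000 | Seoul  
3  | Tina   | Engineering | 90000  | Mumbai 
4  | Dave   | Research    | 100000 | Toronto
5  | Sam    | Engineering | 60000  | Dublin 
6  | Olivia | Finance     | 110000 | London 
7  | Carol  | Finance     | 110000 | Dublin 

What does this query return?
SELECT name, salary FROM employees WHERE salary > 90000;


Filtering: salary > 90000
Matching: 4 rows

4 rows:
Leo, 120000
Dave, 100000
Olivia, 110000
Carol, 110000


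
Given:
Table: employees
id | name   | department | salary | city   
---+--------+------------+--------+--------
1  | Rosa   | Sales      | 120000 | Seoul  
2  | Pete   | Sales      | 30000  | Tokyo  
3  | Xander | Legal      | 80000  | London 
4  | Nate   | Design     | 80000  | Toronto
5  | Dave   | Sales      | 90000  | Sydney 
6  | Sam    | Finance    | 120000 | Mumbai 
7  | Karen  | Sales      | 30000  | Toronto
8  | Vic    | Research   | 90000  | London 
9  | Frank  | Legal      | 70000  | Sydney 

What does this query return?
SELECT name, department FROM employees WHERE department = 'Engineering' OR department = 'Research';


Filtering: department = 'Engineering' OR 'Research'
Matching: 1 rows

1 rows:
Vic, Research


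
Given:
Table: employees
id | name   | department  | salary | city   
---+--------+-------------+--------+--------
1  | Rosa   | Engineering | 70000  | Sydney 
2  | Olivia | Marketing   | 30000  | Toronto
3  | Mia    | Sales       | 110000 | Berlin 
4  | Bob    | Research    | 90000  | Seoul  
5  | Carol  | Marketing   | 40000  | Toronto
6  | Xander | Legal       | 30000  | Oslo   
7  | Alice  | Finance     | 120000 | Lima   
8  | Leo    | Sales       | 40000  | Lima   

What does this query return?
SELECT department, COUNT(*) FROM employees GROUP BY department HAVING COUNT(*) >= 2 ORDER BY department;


Groups with count >= 2:
  Marketing: 2 -> PASS
  Sales: 2 -> PASS
  Engineering: 1 -> filtered out
  Finance: 1 -> filtered out
  Legal: 1 -> filtered out
  Research: 1 -> filtered out


2 groups:
Marketing, 2
Sales, 2


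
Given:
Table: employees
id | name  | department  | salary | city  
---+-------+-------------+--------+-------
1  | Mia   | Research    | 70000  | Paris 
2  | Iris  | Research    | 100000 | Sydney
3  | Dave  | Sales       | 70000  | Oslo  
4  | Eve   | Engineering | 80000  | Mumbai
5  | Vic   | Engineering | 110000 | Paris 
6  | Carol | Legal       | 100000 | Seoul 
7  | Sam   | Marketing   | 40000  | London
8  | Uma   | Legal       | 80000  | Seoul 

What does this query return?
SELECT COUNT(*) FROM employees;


COUNT(*) counts all rows

8


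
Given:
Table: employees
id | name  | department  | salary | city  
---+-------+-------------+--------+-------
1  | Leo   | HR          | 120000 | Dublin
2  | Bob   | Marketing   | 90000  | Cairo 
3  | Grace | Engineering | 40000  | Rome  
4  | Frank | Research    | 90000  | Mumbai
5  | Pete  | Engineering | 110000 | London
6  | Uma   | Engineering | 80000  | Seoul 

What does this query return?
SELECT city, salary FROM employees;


Projecting columns: city, salary

6 rows:
Dublin, 120000
Cairo, 90000
Rome, 40000
Mumbai, 90000
London, 110000
Seoul, 80000


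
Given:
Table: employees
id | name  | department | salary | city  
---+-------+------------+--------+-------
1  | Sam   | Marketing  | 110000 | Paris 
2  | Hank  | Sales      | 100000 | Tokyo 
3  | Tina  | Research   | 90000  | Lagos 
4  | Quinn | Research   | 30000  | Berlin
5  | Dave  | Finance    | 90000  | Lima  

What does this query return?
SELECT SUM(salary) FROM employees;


SUM(salary) = 110000 + 100000 + 90000 + 30000 + 90000 = 420000

420000


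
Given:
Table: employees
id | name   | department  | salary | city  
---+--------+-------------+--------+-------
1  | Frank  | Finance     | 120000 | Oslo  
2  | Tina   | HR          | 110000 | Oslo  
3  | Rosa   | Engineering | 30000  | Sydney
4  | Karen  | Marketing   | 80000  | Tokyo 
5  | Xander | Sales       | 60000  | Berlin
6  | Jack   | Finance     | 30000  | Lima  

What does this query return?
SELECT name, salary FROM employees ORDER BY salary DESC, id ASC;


Sorting by salary DESC, then id ASC for ties

6 rows:
Frank, 120000
Tina, 110000
Karen, 80000
Xander, 60000
Rosa, 30000
Jack, 30000


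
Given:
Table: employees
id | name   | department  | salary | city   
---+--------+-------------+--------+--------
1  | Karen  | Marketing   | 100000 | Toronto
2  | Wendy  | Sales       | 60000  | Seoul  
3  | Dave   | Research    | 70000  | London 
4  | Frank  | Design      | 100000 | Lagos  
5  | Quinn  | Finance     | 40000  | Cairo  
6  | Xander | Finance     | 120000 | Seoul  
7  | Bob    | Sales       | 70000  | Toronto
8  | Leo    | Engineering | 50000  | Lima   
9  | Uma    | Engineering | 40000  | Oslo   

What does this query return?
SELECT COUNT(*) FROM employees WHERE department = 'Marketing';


Counting rows where department = 'Marketing'
  Karen -> MATCH


1


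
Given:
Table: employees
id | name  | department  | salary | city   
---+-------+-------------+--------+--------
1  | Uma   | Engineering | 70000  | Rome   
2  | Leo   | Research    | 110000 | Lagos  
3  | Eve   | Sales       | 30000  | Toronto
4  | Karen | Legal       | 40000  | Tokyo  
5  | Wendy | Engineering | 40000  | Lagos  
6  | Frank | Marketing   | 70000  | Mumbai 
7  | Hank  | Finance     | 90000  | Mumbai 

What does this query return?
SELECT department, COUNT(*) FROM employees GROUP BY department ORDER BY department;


Assigning each row to its department group:
  Uma -> Engineering
  Leo -> Research
  Eve -> Sales
  Karen -> Legal
  Wendy -> Engineering
  Frank -> Marketing
  Hank -> Finance


6 groups:
Engineering, 2
Finance, 1
Legal, 1
Marketing, 1
Research, 1
Sales, 1


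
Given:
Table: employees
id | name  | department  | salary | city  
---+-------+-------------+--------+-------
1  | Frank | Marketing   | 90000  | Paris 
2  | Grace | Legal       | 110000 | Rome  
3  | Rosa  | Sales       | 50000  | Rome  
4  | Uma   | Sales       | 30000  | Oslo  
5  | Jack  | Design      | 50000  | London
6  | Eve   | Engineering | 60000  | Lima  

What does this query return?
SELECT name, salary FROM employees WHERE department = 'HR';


Filtering: department = 'HR'
Matching rows: 0

Empty result set (0 rows)


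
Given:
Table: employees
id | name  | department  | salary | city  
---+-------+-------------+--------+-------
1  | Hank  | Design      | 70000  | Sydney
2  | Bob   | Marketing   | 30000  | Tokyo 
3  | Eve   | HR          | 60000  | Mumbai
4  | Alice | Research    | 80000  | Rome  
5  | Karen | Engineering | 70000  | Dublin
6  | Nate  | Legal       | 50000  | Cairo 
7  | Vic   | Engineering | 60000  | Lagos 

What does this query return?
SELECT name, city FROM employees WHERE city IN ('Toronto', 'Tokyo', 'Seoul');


Filtering: city IN ('Toronto', 'Tokyo', 'Seoul')
Matching: 1 rows

1 rows:
Bob, Tokyo


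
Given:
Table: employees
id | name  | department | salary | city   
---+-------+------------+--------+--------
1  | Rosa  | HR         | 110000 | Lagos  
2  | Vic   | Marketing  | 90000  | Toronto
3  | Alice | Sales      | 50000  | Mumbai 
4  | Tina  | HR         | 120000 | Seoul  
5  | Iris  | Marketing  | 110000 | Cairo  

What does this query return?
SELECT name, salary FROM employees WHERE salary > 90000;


Filtering: salary > 90000
Matching: 3 rows

3 rows:
Rosa, 110000
Tina, 120000
Iris, 110000


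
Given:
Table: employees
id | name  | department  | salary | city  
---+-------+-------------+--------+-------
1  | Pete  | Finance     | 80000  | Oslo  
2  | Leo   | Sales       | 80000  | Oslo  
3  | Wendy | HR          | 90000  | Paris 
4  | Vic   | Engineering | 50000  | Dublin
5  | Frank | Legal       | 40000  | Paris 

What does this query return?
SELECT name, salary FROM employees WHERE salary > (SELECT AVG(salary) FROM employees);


Subquery: AVG(salary) = 68000.0
Filtering: salary > 68000.0
  Pete (80000) -> MATCH
  Leo (80000) -> MATCH
  Wendy (90000) -> MATCH


3 rows:
Pete, 80000
Leo, 80000
Wendy, 90000


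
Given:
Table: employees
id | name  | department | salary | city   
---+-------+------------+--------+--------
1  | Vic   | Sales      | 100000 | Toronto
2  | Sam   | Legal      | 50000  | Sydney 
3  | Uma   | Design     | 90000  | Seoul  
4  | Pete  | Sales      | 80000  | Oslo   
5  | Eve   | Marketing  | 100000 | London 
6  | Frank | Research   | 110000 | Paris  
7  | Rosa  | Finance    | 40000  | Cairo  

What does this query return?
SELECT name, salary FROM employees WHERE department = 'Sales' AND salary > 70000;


Filtering: department = 'Sales' AND salary > 70000
Matching: 2 rows

2 rows:
Vic, 100000
Pete, 80000


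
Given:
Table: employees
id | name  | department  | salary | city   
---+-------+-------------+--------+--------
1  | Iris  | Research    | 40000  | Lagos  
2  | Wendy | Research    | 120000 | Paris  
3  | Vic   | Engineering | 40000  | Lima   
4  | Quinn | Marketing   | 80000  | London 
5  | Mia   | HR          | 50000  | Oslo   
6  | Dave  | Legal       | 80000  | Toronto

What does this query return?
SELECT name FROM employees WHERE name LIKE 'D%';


LIKE 'D%' matches names starting with 'D'
Matching: 1

1 rows:
Dave


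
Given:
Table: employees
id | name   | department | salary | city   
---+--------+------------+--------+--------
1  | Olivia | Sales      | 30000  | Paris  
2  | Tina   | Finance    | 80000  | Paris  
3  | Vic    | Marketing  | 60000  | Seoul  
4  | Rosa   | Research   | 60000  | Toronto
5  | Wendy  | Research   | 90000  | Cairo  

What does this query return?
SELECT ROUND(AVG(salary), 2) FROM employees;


SUM(salary) = 320000
COUNT = 5
ROUND(AVG, 2) = ROUND(320000 / 5, 2) = 64000.0

64000.0


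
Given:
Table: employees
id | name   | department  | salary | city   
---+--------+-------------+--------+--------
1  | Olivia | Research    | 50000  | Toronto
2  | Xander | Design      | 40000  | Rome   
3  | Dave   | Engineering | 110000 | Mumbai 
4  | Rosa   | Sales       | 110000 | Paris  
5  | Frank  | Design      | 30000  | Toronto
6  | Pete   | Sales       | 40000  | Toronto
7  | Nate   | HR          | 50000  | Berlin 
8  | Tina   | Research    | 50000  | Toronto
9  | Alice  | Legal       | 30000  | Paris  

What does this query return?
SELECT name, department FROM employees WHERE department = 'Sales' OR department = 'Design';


Filtering: department = 'Sales' OR 'Design'
Matching: 4 rows

4 rows:
Xander, Design
Rosa, Sales
Frank, Design
Pete, Sales


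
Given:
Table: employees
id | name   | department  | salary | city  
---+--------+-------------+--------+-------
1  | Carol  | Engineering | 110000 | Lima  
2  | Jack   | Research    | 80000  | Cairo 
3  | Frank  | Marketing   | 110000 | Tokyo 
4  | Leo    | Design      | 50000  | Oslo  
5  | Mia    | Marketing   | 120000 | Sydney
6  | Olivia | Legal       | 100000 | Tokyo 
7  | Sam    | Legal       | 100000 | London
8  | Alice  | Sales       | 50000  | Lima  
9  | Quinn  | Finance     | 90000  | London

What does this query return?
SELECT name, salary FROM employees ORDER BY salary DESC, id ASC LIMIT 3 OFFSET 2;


Sort by salary DESC (id ASC tiebreak), then skip 2 and take 3
Rows 3 through 5

3 rows:
Frank, 110000
Olivia, 100000
Sam, 100000


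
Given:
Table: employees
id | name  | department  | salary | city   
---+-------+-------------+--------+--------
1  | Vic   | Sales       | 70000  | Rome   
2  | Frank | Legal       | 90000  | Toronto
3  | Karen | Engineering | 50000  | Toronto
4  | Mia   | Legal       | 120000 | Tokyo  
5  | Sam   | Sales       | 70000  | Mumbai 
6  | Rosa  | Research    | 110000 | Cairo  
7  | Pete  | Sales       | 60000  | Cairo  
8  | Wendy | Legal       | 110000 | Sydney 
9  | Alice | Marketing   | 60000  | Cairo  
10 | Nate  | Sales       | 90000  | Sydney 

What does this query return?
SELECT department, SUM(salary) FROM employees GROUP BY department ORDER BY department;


Summing salary within each department:
  Engineering: 50000 = 50000
  Legal: 90000 + 120000 + 110000 = 320000
  Marketing: 60000 = 60000
  Research: 110000 = 110000
  Sales: 70000 + 70000 + 60000 + 90000 = 290000


5 groups:
Engineering, 50000
Legal, 320000
Marketing, 60000
Research, 110000
Sales, 290000


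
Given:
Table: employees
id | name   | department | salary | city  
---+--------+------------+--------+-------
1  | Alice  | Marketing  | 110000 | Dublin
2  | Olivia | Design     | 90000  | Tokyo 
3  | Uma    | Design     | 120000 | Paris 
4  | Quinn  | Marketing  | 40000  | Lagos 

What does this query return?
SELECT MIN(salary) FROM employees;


Salaries: 110000, 90000, 120000, 40000
MIN = 40000

40000


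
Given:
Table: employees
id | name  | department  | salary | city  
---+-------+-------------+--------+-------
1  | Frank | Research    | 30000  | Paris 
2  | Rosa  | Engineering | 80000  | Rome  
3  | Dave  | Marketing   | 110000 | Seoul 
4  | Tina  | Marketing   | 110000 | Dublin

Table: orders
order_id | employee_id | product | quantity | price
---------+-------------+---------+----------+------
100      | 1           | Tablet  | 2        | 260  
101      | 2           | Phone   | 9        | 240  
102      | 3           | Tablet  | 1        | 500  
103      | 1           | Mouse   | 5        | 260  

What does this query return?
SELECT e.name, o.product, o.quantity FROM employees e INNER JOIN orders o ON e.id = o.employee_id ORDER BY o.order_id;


Joining employees.id = orders.employee_id:
  employee Frank (id=1) -> order Tablet
  employee Rosa (id=2) -> order Phone
  employee Dave (id=3) -> order Tablet
  employee Frank (id=1) -> order Mouse


4 rows:
Frank, Tablet, 2
Rosa, Phone, 9
Dave, Tablet, 1
Frank, Mouse, 5


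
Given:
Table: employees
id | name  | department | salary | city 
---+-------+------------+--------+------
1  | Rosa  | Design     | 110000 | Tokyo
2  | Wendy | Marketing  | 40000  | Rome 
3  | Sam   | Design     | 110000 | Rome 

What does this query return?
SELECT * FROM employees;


SELECT * returns all 3 rows with all columns

3 rows:
1, Rosa, Design, 110000, Tokyo
2, Wendy, Marketing, 40000, Rome
3, Sam, Design, 110000, Rome


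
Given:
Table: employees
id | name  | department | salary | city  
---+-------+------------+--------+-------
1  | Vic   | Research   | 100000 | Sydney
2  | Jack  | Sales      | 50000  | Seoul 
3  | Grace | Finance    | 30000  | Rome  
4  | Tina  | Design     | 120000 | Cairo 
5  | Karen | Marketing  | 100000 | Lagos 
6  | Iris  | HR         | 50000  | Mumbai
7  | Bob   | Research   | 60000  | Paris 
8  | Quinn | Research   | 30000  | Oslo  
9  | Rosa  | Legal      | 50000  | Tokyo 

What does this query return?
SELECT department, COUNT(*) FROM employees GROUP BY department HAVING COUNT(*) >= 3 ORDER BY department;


Groups with count >= 3:
  Research: 3 -> PASS
  Design: 1 -> filtered out
  Finance: 1 -> filtered out
  HR: 1 -> filtered out
  Legal: 1 -> filtered out
  Marketing: 1 -> filtered out
  Sales: 1 -> filtered out


1 groups:
Research, 3


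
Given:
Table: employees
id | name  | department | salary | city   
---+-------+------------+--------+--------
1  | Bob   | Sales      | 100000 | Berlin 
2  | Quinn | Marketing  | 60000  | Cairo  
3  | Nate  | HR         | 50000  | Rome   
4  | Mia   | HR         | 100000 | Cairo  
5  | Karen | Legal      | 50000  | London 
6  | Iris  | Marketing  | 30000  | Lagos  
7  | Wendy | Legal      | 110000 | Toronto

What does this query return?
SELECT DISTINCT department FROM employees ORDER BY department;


All 'department' values (row order): Sales, Marketing, HR, HR, Legal, Marketing, Legal
Removing duplicates leaves 4 unique value(s).

4 values:
HR
Legal
Marketing
Sales


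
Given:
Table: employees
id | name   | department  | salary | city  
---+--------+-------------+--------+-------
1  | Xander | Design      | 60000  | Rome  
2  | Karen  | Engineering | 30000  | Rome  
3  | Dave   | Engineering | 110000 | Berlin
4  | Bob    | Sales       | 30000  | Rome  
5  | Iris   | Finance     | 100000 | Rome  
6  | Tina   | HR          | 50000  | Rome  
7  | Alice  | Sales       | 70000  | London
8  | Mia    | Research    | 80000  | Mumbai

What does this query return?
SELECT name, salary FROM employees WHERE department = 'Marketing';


Filtering: department = 'Marketing'
Matching rows: 0

Empty result set (0 rows)


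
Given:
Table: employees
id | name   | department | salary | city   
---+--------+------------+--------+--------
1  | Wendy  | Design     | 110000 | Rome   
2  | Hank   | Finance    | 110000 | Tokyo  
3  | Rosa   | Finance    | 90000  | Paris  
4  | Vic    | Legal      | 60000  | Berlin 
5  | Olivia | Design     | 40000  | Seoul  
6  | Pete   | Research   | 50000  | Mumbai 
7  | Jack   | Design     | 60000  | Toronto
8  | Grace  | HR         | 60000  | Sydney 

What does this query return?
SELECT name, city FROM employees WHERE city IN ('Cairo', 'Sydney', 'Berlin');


Filtering: city IN ('Cairo', 'Sydney', 'Berlin')
Matching: 2 rows

2 rows:
Vic, Berlin
Grace, Sydney


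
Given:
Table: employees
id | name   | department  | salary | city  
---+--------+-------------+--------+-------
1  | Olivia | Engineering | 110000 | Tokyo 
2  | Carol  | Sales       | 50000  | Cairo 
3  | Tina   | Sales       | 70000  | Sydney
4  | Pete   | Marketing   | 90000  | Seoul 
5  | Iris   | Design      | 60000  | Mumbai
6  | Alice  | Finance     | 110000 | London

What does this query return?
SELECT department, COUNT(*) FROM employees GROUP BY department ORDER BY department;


Assigning each row to its department group:
  Olivia -> Engineering
  Carol -> Sales
  Tina -> Sales
  Pete -> Marketing
  Iris -> Design
  Alice -> Finance


5 groups:
Design, 1
Engineering, 1
Finance, 1
Marketing, 1
Sales, 2


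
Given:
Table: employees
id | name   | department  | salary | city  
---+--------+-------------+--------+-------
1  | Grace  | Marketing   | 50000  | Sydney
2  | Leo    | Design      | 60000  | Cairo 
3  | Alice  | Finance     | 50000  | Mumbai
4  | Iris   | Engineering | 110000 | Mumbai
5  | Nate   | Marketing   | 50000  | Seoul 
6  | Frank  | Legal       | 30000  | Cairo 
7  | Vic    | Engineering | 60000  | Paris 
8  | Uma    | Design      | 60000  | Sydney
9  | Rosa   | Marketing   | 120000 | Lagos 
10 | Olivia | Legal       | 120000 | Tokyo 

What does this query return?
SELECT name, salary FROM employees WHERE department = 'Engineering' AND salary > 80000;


Filtering: department = 'Engineering' AND salary > 80000
Matching: 1 rows

1 rows:
Iris, 110000


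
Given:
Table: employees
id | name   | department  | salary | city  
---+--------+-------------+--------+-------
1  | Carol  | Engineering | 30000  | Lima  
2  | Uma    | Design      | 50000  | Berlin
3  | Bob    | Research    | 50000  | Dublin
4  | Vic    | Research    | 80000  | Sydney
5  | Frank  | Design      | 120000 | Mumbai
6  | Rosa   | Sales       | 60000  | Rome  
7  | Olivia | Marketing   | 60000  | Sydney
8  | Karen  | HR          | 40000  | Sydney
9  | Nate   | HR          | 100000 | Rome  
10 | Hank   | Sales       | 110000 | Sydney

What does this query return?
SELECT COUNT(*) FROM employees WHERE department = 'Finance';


Counting rows where department = 'Finance'


0


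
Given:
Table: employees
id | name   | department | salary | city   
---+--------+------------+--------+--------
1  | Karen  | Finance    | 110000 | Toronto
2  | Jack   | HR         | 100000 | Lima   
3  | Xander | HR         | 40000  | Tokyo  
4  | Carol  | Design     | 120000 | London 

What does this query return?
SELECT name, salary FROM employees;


Projecting columns: name, salary

4 rows:
Karen, 110000
Jack, 100000
Xander, 40000
Carol, 120000


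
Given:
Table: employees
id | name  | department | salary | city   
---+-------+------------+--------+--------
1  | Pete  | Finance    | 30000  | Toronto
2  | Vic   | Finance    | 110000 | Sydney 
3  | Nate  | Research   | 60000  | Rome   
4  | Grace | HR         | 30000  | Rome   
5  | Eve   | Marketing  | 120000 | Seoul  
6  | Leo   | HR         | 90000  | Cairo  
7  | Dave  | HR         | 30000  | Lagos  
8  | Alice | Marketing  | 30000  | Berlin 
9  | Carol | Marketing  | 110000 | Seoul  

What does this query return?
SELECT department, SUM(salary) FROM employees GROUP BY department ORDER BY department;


Summing salary within each department:
  Finance: 30000 + 110000 = 140000
  HR: 30000 + 90000 + 30000 = 150000
  Marketing: 120000 + 30000 + 110000 = 260000
  Research: 60000 = 60000


4 groups:
Finance, 140000
HR, 150000
Marketing, 260000
Research, 60000


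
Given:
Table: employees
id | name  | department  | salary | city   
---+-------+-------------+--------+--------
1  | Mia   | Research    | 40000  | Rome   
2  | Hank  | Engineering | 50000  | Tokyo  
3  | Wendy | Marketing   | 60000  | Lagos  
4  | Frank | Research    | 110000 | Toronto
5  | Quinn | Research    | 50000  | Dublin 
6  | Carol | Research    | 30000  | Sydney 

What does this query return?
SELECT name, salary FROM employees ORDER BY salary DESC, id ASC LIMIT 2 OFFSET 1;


Sort by salary DESC (id ASC tiebreak), then skip 1 and take 2
Rows 2 through 3

2 rows:
Wendy, 60000
Hank, 50000


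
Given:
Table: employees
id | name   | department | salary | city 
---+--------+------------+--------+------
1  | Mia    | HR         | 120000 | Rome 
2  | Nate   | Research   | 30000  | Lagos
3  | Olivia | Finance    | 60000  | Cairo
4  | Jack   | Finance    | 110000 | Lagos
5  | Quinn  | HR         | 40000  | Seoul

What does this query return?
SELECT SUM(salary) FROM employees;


SUM(salary) = 120000 + 30000 + 60000 + 110000 + 40000 = 360000

360000


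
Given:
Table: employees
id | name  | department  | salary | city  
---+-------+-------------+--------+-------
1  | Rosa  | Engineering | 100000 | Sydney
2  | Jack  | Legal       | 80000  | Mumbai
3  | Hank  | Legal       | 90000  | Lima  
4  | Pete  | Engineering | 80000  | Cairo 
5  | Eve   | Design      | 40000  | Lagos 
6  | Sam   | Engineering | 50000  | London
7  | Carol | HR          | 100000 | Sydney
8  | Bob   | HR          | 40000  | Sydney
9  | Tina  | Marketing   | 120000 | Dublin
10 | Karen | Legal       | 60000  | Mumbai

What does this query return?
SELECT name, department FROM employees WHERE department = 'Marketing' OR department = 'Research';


Filtering: department = 'Marketing' OR 'Research'
Matching: 1 rows

1 rows:
Tina, Marketing


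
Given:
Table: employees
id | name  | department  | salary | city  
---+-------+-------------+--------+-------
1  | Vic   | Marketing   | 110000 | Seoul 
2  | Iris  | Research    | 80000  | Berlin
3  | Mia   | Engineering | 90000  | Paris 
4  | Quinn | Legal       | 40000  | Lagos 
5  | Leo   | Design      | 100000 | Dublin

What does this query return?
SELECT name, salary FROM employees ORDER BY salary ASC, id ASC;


Sorting by salary ASC, then id ASC for ties

5 rows:
Quinn, 40000
Iris, 80000
Mia, 90000
Leo, 100000
Vic, 110000


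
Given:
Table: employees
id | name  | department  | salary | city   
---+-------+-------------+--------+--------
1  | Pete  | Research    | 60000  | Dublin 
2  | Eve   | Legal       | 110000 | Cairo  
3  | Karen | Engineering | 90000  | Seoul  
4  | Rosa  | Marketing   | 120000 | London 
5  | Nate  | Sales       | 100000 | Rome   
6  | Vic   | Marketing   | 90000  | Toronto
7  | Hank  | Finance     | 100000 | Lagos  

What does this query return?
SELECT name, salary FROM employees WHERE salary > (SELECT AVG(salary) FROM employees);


Subquery: AVG(salary) = 95714.29
Filtering: salary > 95714.29
  Eve (110000) -> MATCH
  Rosa (120000) -> MATCH
  Nate (100000) -> MATCH
  Hank (100000) -> MATCH


4 rows:
Eve, 110000
Rosa, 120000
Nate, 100000
Hank, 100000


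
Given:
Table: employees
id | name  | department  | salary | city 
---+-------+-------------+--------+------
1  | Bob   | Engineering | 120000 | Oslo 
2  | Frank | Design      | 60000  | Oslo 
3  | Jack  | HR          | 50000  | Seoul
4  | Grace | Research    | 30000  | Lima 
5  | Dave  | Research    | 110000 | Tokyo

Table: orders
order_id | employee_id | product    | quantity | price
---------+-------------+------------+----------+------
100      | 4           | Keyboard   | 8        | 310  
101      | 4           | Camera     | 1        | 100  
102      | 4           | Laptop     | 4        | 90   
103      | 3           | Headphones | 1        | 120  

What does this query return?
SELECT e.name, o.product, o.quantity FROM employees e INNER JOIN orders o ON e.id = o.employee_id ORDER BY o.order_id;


Joining employees.id = orders.employee_id:
  employee Grace (id=4) -> order Keyboard
  employee Grace (id=4) -> order Camera
  employee Grace (id=4) -> order Laptop
  employee Jack (id=3) -> order Headphones


4 rows:
Grace, Keyboard, 8
Grace, Camera, 1
Grace, Laptop, 4
Jack, Headphones, 1


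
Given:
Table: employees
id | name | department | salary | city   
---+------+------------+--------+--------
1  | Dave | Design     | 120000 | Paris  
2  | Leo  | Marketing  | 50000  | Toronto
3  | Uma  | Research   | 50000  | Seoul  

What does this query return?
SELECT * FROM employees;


SELECT * returns all 3 rows with all columns

3 rows:
1, Dave, Design, 120000, Paris
2, Leo, Marketing, 50000, Toronto
3, Uma, Research, 50000, Seoul


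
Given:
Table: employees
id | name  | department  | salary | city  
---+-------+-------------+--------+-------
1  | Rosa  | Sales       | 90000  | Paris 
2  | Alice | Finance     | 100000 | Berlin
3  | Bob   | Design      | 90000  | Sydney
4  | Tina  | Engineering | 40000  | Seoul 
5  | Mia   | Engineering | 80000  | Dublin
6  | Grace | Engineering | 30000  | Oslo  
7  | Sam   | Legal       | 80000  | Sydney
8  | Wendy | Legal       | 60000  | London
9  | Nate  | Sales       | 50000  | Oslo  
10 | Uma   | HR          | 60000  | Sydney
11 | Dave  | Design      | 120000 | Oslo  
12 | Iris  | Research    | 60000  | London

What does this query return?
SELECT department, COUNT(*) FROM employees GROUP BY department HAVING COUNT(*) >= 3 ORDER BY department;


Groups with count >= 3:
  Engineering: 3 -> PASS
  Design: 2 -> filtered out
  Finance: 1 -> filtered out
  HR: 1 -> filtered out
  Legal: 2 -> filtered out
  Research: 1 -> filtered out
  Sales: 2 -> filtered out


1 groups:
Engineering, 3
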